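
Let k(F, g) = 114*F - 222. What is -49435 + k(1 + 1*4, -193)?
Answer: -49087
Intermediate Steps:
k(F, g) = -222 + 114*F
-49435 + k(1 + 1*4, -193) = -49435 + (-222 + 114*(1 + 1*4)) = -49435 + (-222 + 114*(1 + 4)) = -49435 + (-222 + 114*5) = -49435 + (-222 + 570) = -49435 + 348 = -49087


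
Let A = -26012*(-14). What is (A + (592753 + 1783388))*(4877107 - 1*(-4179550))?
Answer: 24818038687013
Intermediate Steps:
A = 364168
(A + (592753 + 1783388))*(4877107 - 1*(-4179550)) = (364168 + (592753 + 1783388))*(4877107 - 1*(-4179550)) = (364168 + 2376141)*(4877107 + 4179550) = 2740309*9056657 = 24818038687013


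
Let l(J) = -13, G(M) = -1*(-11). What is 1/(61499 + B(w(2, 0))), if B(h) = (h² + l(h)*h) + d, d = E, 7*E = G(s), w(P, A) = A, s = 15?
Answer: 7/430504 ≈ 1.6260e-5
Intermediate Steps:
G(M) = 11
E = 11/7 (E = (⅐)*11 = 11/7 ≈ 1.5714)
d = 11/7 ≈ 1.5714
B(h) = 11/7 + h² - 13*h (B(h) = (h² - 13*h) + 11/7 = 11/7 + h² - 13*h)
1/(61499 + B(w(2, 0))) = 1/(61499 + (11/7 + 0² - 13*0)) = 1/(61499 + (11/7 + 0 + 0)) = 1/(61499 + 11/7) = 1/(430504/7) = 7/430504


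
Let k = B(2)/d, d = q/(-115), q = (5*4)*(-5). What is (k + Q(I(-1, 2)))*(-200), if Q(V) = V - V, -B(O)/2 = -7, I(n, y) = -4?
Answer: -3220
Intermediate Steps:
q = -100 (q = 20*(-5) = -100)
B(O) = 14 (B(O) = -2*(-7) = 14)
d = 20/23 (d = -100/(-115) = -100*(-1/115) = 20/23 ≈ 0.86957)
Q(V) = 0
k = 161/10 (k = 14/(20/23) = 14*(23/20) = 161/10 ≈ 16.100)
(k + Q(I(-1, 2)))*(-200) = (161/10 + 0)*(-200) = (161/10)*(-200) = -3220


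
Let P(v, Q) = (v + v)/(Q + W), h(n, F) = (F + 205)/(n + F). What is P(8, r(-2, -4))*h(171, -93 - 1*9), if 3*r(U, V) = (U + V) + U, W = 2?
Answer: -824/23 ≈ -35.826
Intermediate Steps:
r(U, V) = V/3 + 2*U/3 (r(U, V) = ((U + V) + U)/3 = (V + 2*U)/3 = V/3 + 2*U/3)
h(n, F) = (205 + F)/(F + n)
P(v, Q) = 2*v/(2 + Q) (P(v, Q) = (v + v)/(Q + 2) = (2*v)/(2 + Q) = 2*v/(2 + Q))
P(8, r(-2, -4))*h(171, -93 - 1*9) = (2*8/(2 + ((⅓)*(-4) + (⅔)*(-2))))*((205 + (-93 - 1*9))/((-93 - 1*9) + 171)) = (2*8/(2 + (-4/3 - 4/3)))*((205 + (-93 - 9))/((-93 - 9) + 171)) = (2*8/(2 - 8/3))*((205 - 102)/(-102 + 171)) = (2*8/(-⅔))*(103/69) = (2*8*(-3/2))*((1/69)*103) = -24*103/69 = -824/23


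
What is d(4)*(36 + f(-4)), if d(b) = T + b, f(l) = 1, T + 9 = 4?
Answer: -37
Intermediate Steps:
T = -5 (T = -9 + 4 = -5)
d(b) = -5 + b
d(4)*(36 + f(-4)) = (-5 + 4)*(36 + 1) = -1*37 = -37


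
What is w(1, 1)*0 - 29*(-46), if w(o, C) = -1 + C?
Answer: 1334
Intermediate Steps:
w(1, 1)*0 - 29*(-46) = (-1 + 1)*0 - 29*(-46) = 0*0 + 1334 = 0 + 1334 = 1334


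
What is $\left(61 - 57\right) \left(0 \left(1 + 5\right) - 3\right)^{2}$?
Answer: $36$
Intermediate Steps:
$\left(61 - 57\right) \left(0 \left(1 + 5\right) - 3\right)^{2} = 4 \left(0 \cdot 6 - 3\right)^{2} = 4 \left(0 - 3\right)^{2} = 4 \left(-3\right)^{2} = 4 \cdot 9 = 36$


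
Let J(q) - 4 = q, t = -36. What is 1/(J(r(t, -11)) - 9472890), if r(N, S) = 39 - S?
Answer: -1/9472836 ≈ -1.0557e-7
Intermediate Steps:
J(q) = 4 + q
1/(J(r(t, -11)) - 9472890) = 1/((4 + (39 - 1*(-11))) - 9472890) = 1/((4 + (39 + 11)) - 9472890) = 1/((4 + 50) - 9472890) = 1/(54 - 9472890) = 1/(-9472836) = -1/9472836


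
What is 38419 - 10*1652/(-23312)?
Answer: 111955031/2914 ≈ 38420.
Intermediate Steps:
38419 - 10*1652/(-23312) = 38419 - 16520*(-1/23312) = 38419 + 2065/2914 = 111955031/2914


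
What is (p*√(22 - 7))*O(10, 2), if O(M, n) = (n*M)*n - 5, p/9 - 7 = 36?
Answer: 13545*√15 ≈ 52460.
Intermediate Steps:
p = 387 (p = 63 + 9*36 = 63 + 324 = 387)
O(M, n) = -5 + M*n² (O(M, n) = (M*n)*n - 5 = M*n² - 5 = -5 + M*n²)
(p*√(22 - 7))*O(10, 2) = (387*√(22 - 7))*(-5 + 10*2²) = (387*√15)*(-5 + 10*4) = (387*√15)*(-5 + 40) = (387*√15)*35 = 13545*√15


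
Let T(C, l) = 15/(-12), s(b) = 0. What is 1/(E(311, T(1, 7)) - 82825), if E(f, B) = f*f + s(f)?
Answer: 1/13896 ≈ 7.1963e-5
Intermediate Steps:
T(C, l) = -5/4 (T(C, l) = 15*(-1/12) = -5/4)
E(f, B) = f**2 (E(f, B) = f*f + 0 = f**2 + 0 = f**2)
1/(E(311, T(1, 7)) - 82825) = 1/(311**2 - 82825) = 1/(96721 - 82825) = 1/13896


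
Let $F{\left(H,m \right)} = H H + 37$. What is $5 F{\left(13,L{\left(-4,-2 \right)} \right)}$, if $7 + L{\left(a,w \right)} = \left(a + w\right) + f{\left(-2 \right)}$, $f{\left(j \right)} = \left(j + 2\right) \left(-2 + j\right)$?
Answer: $1030$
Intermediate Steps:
$f{\left(j \right)} = \left(-2 + j\right) \left(2 + j\right)$ ($f{\left(j \right)} = \left(2 + j\right) \left(-2 + j\right) = \left(-2 + j\right) \left(2 + j\right)$)
$L{\left(a,w \right)} = -7 + a + w$ ($L{\left(a,w \right)} = -7 - \left(4 - 4 - a - w\right) = -7 + \left(\left(a + w\right) + \left(-4 + 4\right)\right) = -7 + \left(\left(a + w\right) + 0\right) = -7 + \left(a + w\right) = -7 + a + w$)
$F{\left(H,m \right)} = 37 + H^{2}$ ($F{\left(H,m \right)} = H^{2} + 37 = 37 + H^{2}$)
$5 F{\left(13,L{\left(-4,-2 \right)} \right)} = 5 \left(37 + 13^{2}\right) = 5 \left(37 + 169\right) = 5 \cdot 206 = 1030$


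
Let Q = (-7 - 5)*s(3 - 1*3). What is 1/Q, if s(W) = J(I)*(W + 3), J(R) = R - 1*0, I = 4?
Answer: -1/144 ≈ -0.0069444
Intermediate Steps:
J(R) = R (J(R) = R + 0 = R)
s(W) = 12 + 4*W (s(W) = 4*(W + 3) = 4*(3 + W) = 12 + 4*W)
Q = -144 (Q = (-7 - 5)*(12 + 4*(3 - 1*3)) = -12*(12 + 4*(3 - 3)) = -12*(12 + 4*0) = -12*(12 + 0) = -12*12 = -144)
1/Q = 1/(-144) = -1/144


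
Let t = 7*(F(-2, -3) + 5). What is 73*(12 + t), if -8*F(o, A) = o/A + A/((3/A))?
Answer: 76723/24 ≈ 3196.8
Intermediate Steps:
F(o, A) = -A²/24 - o/(8*A) (F(o, A) = -(o/A + A/((3/A)))/8 = -(o/A + A*(A/3))/8 = -(o/A + A²/3)/8 = -(A²/3 + o/A)/8 = -A²/24 - o/(8*A))
t = 763/24 (t = 7*((1/24)*(-1*(-3)³ - 3*(-2))/(-3) + 5) = 7*((1/24)*(-⅓)*(-1*(-27) + 6) + 5) = 7*((1/24)*(-⅓)*(27 + 6) + 5) = 7*((1/24)*(-⅓)*33 + 5) = 7*(-11/24 + 5) = 7*(109/24) = 763/24 ≈ 31.792)
73*(12 + t) = 73*(12 + 763/24) = 73*(1051/24) = 76723/24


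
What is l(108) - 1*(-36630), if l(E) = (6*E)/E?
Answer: 36636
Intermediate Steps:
l(E) = 6
l(108) - 1*(-36630) = 6 - 1*(-36630) = 6 + 36630 = 36636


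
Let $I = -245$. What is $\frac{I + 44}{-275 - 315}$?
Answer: $\frac{201}{590} \approx 0.34068$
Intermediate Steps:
$\frac{I + 44}{-275 - 315} = \frac{-245 + 44}{-275 - 315} = - \frac{201}{-590} = \left(-201\right) \left(- \frac{1}{590}\right) = \frac{201}{590}$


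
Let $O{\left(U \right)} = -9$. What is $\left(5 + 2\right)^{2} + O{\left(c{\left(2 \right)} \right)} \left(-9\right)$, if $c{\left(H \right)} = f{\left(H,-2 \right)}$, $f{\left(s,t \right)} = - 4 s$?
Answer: $130$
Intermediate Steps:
$c{\left(H \right)} = - 4 H$
$\left(5 + 2\right)^{2} + O{\left(c{\left(2 \right)} \right)} \left(-9\right) = \left(5 + 2\right)^{2} - -81 = 7^{2} + 81 = 49 + 81 = 130$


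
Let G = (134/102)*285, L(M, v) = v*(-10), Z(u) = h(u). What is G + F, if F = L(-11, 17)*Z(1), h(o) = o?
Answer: 3475/17 ≈ 204.41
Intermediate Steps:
Z(u) = u
L(M, v) = -10*v
F = -170 (F = -10*17*1 = -170*1 = -170)
G = 6365/17 (G = (134*(1/102))*285 = (67/51)*285 = 6365/17 ≈ 374.41)
G + F = 6365/17 - 170 = 3475/17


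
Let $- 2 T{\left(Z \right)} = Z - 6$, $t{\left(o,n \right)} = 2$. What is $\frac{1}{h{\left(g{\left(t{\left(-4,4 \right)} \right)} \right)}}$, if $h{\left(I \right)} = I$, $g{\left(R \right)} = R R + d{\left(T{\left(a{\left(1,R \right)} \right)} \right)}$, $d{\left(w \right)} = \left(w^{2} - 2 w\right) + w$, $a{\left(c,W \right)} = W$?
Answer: $\frac{1}{6} \approx 0.16667$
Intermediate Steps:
$T{\left(Z \right)} = 3 - \frac{Z}{2}$ ($T{\left(Z \right)} = - \frac{Z - 6}{2} = - \frac{-6 + Z}{2} = 3 - \frac{Z}{2}$)
$d{\left(w \right)} = w^{2} - w$
$g{\left(R \right)} = R^{2} + \left(2 - \frac{R}{2}\right) \left(3 - \frac{R}{2}\right)$ ($g{\left(R \right)} = R R + \left(3 - \frac{R}{2}\right) \left(-1 - \left(-3 + \frac{R}{2}\right)\right) = R^{2} + \left(3 - \frac{R}{2}\right) \left(2 - \frac{R}{2}\right) = R^{2} + \left(2 - \frac{R}{2}\right) \left(3 - \frac{R}{2}\right)$)
$\frac{1}{h{\left(g{\left(t{\left(-4,4 \right)} \right)} \right)}} = \frac{1}{6 - 5 + \frac{5 \cdot 2^{2}}{4}} = \frac{1}{6 - 5 + \frac{5}{4} \cdot 4} = \frac{1}{6 - 5 + 5} = \frac{1}{6}$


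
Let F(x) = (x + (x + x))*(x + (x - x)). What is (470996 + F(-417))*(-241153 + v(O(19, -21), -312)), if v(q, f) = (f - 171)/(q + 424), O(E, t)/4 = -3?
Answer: -98626547557097/412 ≈ -2.3938e+11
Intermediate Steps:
O(E, t) = -12 (O(E, t) = 4*(-3) = -12)
v(q, f) = (-171 + f)/(424 + q)
F(x) = 3*x² (F(x) = (x + 2*x)*(x + 0) = (3*x)*x = 3*x²)
(470996 + F(-417))*(-241153 + v(O(19, -21), -312)) = (470996 + 3*(-417)²)*(-241153 + (-171 - 312)/(424 - 12)) = (470996 + 3*173889)*(-241153 - 483/412) = (470996 + 521667)*(-241153 + (1/412)*(-483)) = 992663*(-241153 - 483/412) = 992663*(-99355519/412) = -98626547557097/412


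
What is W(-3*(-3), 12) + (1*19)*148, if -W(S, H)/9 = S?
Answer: 2731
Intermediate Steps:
W(S, H) = -9*S
W(-3*(-3), 12) + (1*19)*148 = -(-27)*(-3) + (1*19)*148 = -9*9 + 19*148 = -81 + 2812 = 2731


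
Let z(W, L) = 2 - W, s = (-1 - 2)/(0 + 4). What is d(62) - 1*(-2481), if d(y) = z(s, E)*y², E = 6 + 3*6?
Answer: 13052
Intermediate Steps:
E = 24 (E = 6 + 18 = 24)
s = -¾ (s = -3/4 = -3*¼ = -¾ ≈ -0.75000)
d(y) = 11*y²/4 (d(y) = (2 - 1*(-¾))*y² = (2 + ¾)*y² = 11*y²/4)
d(62) - 1*(-2481) = (11/4)*62² - 1*(-2481) = (11/4)*3844 + 2481 = 10571 + 2481 = 13052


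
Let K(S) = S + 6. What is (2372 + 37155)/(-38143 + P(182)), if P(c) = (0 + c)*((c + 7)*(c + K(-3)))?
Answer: 39527/6325487 ≈ 0.0062488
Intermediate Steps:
K(S) = 6 + S
P(c) = c*(3 + c)*(7 + c) (P(c) = (0 + c)*((c + 7)*(c + (6 - 3))) = c*((7 + c)*(c + 3)) = c*((7 + c)*(3 + c)) = c*((3 + c)*(7 + c)) = c*(3 + c)*(7 + c))
(2372 + 37155)/(-38143 + P(182)) = (2372 + 37155)/(-38143 + 182*(21 + 182² + 10*182)) = 39527/(-38143 + 182*(21 + 33124 + 1820)) = 39527/(-38143 + 182*34965) = 39527/(-38143 + 6363630) = 39527/6325487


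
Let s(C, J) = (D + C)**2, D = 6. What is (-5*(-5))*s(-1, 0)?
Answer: 625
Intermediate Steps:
s(C, J) = (6 + C)**2
(-5*(-5))*s(-1, 0) = (-5*(-5))*(6 - 1)**2 = 25*5**2 = 25*25 = 625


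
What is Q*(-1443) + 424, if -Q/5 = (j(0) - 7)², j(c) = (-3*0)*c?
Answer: 353959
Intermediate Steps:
j(c) = 0 (j(c) = 0*c = 0)
Q = -245 (Q = -5*(0 - 7)² = -5*(-7)² = -5*49 = -245)
Q*(-1443) + 424 = -245*(-1443) + 424 = 353535 + 424 = 353959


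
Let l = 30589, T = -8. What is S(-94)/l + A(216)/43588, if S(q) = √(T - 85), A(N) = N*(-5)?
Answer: -270/10897 + I*√93/30589 ≈ -0.024777 + 0.00031527*I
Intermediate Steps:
A(N) = -5*N
S(q) = I*√93 (S(q) = √(-8 - 85) = √(-93) = I*√93)
S(-94)/l + A(216)/43588 = (I*√93)/30589 - 5*216/43588 = (I*√93)*(1/30589) - 1080*1/43588 = I*√93/30589 - 270/10897 = -270/10897 + I*√93/30589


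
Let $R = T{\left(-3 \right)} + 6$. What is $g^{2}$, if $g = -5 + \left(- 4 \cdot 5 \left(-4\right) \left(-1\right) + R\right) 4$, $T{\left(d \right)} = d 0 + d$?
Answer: $97969$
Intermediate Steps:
$T{\left(d \right)} = d$ ($T{\left(d \right)} = 0 + d = d$)
$R = 3$ ($R = -3 + 6 = 3$)
$g = -313$ ($g = -5 + \left(- 4 \cdot 5 \left(-4\right) \left(-1\right) + 3\right) 4 = -5 + \left(- 4 \left(\left(-20\right) \left(-1\right)\right) + 3\right) 4 = -5 + \left(\left(-4\right) 20 + 3\right) 4 = -5 + \left(-80 + 3\right) 4 = -5 - 308 = -313$)
$g^{2} = \left(-313\right)^{2} = 97969$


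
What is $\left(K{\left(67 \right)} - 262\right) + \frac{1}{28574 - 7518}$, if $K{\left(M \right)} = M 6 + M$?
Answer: $\frac{4358593}{21056} \approx 207.0$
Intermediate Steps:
$K{\left(M \right)} = 7 M$ ($K{\left(M \right)} = 6 M + M = 7 M$)
$\left(K{\left(67 \right)} - 262\right) + \frac{1}{28574 - 7518} = \left(7 \cdot 67 - 262\right) + \frac{1}{28574 - 7518} = \left(469 - 262\right) + \frac{1}{21056} = 207 + \frac{1}{21056} = \frac{4358593}{21056}$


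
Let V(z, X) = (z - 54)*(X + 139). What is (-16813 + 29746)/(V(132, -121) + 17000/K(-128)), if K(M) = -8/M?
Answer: 12933/273404 ≈ 0.047304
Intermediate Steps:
V(z, X) = (-54 + z)*(139 + X)
(-16813 + 29746)/(V(132, -121) + 17000/K(-128)) = (-16813 + 29746)/((-7506 - 54*(-121) + 139*132 - 121*132) + 17000/((-8/(-128)))) = 12933/((-7506 + 6534 + 18348 - 15972) + 17000/((-8*(-1/128)))) = 12933/(1404 + 17000/(1/16)) = 12933/(1404 + 17000*16) = 12933/(1404 + 272000) = 12933/273404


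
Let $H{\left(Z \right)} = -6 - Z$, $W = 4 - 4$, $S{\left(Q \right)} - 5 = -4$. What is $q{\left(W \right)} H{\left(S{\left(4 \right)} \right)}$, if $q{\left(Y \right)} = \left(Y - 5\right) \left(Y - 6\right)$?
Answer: $-210$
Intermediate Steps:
$S{\left(Q \right)} = 1$ ($S{\left(Q \right)} = 5 - 4 = 1$)
$W = 0$ ($W = 4 - 4 = 0$)
$q{\left(Y \right)} = \left(-6 + Y\right) \left(-5 + Y\right)$ ($q{\left(Y \right)} = \left(-5 + Y\right) \left(-6 + Y\right) = \left(-6 + Y\right) \left(-5 + Y\right)$)
$q{\left(W \right)} H{\left(S{\left(4 \right)} \right)} = \left(30 + 0^{2} - 0\right) \left(-6 - 1\right) = \left(30 + 0 + 0\right) \left(-6 - 1\right) = 30 \left(-7\right) = -210$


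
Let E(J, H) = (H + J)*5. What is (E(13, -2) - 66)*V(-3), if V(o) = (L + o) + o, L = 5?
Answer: 11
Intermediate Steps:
E(J, H) = 5*H + 5*J
V(o) = 5 + 2*o (V(o) = (5 + o) + o = 5 + 2*o)
(E(13, -2) - 66)*V(-3) = ((5*(-2) + 5*13) - 66)*(5 + 2*(-3)) = ((-10 + 65) - 66)*(5 - 6) = (55 - 66)*(-1) = -11*(-1) = 11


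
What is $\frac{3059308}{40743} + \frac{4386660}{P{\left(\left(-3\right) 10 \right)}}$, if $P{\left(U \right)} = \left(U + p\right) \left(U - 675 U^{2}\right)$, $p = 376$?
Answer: $\frac{10715071249811}{142739963289} \approx 75.067$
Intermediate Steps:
$P{\left(U \right)} = \left(376 + U\right) \left(U - 675 U^{2}\right)$ ($P{\left(U \right)} = \left(U + 376\right) \left(U - 675 U^{2}\right) = \left(376 + U\right) \left(U - 675 U^{2}\right)$)
$\frac{3059308}{40743} + \frac{4386660}{P{\left(\left(-3\right) 10 \right)}} = \frac{3059308}{40743} + \frac{4386660}{\left(-3\right) 10 \left(376 - 253799 \left(\left(-3\right) 10\right) - 675 \left(\left(-3\right) 10\right)^{2}\right)} = 3059308 \cdot \frac{1}{40743} + \frac{4386660}{\left(-30\right) \left(376 - -7613970 - 675 \left(-30\right)^{2}\right)} = \frac{3059308}{40743} + \frac{4386660}{\left(-30\right) \left(376 + 7613970 - 607500\right)} = \frac{3059308}{40743} + \frac{4386660}{\left(-30\right) 7006846} = \frac{3059308}{40743} + \frac{4386660}{-210205380} = \frac{3059308}{40743} + 4386660 \left(- \frac{1}{210205380}\right) = \frac{3059308}{40743} - \frac{73111}{3503423} = \frac{10715071249811}{142739963289}$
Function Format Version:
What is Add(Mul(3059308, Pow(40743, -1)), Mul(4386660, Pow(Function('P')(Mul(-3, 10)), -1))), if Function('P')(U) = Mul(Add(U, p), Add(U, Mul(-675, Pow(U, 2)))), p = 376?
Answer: Rational(10715071249811, 142739963289) ≈ 75.067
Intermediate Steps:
Function('P')(U) = Mul(Add(376, U), Add(U, Mul(-675, Pow(U, 2)))) (Function('P')(U) = Mul(Add(U, 376), Add(U, Mul(-675, Pow(U, 2)))) = Mul(Add(376, U), Add(U, Mul(-675, Pow(U, 2)))))
Add(Mul(3059308, Pow(40743, -1)), Mul(4386660, Pow(Function('P')(Mul(-3, 10)), -1))) = Add(Mul(3059308, Pow(40743, -1)), Mul(4386660, Pow(Mul(Mul(-3, 10), Add(376, Mul(-253799, Mul(-3, 10)), Mul(-675, Pow(Mul(-3, 10), 2)))), -1))) = Add(Mul(3059308, Rational(1, 40743)), Mul(4386660, Pow(Mul(-30, Add(376, Mul(-253799, -30), Mul(-675, Pow(-30, 2)))), -1))) = Add(Rational(3059308, 40743), Mul(4386660, Pow(Mul(-30, Add(376, 7613970, Mul(-675, 900))), -1))) = Add(Rational(3059308, 40743), Mul(4386660, Pow(Mul(-30, Add(376, 7613970, -607500)), -1))) = Add(Rational(3059308, 40743), Mul(4386660, Pow(Mul(-30, 7006846), -1))) = Add(Rational(3059308, 40743), Mul(4386660, Pow(-210205380, -1))) = Add(Rational(3059308, 40743), Mul(4386660, Rational(-1, 210205380))) = Add(Rational(3059308, 40743), Rational(-73111, 3503423)) = Rational(10715071249811, 142739963289)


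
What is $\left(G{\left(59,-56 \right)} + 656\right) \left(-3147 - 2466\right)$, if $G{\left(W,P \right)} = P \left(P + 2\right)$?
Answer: $-20655840$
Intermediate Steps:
$G{\left(W,P \right)} = P \left(2 + P\right)$
$\left(G{\left(59,-56 \right)} + 656\right) \left(-3147 - 2466\right) = \left(- 56 \left(2 - 56\right) + 656\right) \left(-3147 - 2466\right) = \left(\left(-56\right) \left(-54\right) + 656\right) \left(-5613\right) = \left(3024 + 656\right) \left(-5613\right) = 3680 \left(-5613\right) = -20655840$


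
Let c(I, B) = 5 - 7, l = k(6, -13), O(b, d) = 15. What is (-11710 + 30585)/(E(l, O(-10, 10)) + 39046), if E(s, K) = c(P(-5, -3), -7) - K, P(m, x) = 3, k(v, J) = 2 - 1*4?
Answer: 18875/39029 ≈ 0.48361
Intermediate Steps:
k(v, J) = -2 (k(v, J) = 2 - 4 = -2)
l = -2
c(I, B) = -2
E(s, K) = -2 - K
(-11710 + 30585)/(E(l, O(-10, 10)) + 39046) = (-11710 + 30585)/((-2 - 1*15) + 39046) = 18875/((-2 - 15) + 39046) = 18875/(-17 + 39046) = 18875/39029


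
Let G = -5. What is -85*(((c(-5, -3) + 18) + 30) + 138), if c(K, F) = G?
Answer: -15385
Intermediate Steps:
c(K, F) = -5
-85*(((c(-5, -3) + 18) + 30) + 138) = -85*(((-5 + 18) + 30) + 138) = -85*((13 + 30) + 138) = -85*(43 + 138) = -85*181 = -15385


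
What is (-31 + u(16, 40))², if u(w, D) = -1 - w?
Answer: 2304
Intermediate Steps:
(-31 + u(16, 40))² = (-31 + (-1 - 1*16))² = (-31 + (-1 - 16))² = (-31 - 17)² = (-48)² = 2304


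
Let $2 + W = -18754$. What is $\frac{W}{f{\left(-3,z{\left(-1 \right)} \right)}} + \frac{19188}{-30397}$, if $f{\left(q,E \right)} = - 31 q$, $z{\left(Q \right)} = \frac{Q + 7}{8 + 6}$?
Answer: $- \frac{190636872}{942307} \approx -202.31$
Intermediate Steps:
$W = -18756$ ($W = -2 - 18754 = -18756$)
$z{\left(Q \right)} = \frac{1}{2} + \frac{Q}{14}$ ($z{\left(Q \right)} = \frac{7 + Q}{14} = \left(7 + Q\right) \frac{1}{14} = \frac{1}{2} + \frac{Q}{14}$)
$\frac{W}{f{\left(-3,z{\left(-1 \right)} \right)}} + \frac{19188}{-30397} = - \frac{18756}{\left(-31\right) \left(-3\right)} + \frac{19188}{-30397} = - \frac{18756}{93} + 19188 \left(- \frac{1}{30397}\right) = \left(-18756\right) \frac{1}{93} - \frac{19188}{30397} = - \frac{6252}{31} - \frac{19188}{30397} = - \frac{190636872}{942307}$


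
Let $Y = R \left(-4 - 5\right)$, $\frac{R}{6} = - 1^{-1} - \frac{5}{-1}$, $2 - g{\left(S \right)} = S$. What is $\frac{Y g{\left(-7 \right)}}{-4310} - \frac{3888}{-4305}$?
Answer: $\frac{167508}{123697} \approx 1.3542$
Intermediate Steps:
$g{\left(S \right)} = 2 - S$
$R = 24$ ($R = 6 \left(- 1^{-1} - \frac{5}{-1}\right) = 6 \left(\left(-1\right) 1 - -5\right) = 6 \left(-1 + 5\right) = 6 \cdot 4 = 24$)
$Y = -216$ ($Y = 24 \left(-4 - 5\right) = 24 \left(-9\right) = -216$)
$\frac{Y g{\left(-7 \right)}}{-4310} - \frac{3888}{-4305} = \frac{\left(-216\right) \left(2 - -7\right)}{-4310} - \frac{3888}{-4305} = - 216 \left(2 + 7\right) \left(- \frac{1}{4310}\right) - - \frac{1296}{1435} = \left(-216\right) 9 \left(- \frac{1}{4310}\right) + \frac{1296}{1435} = \left(-1944\right) \left(- \frac{1}{4310}\right) + \frac{1296}{1435} = \frac{972}{2155} + \frac{1296}{1435} = \frac{167508}{123697}$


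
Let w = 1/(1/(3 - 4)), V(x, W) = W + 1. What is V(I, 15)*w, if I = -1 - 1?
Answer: -16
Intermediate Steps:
I = -2
V(x, W) = 1 + W
w = -1 (w = 1/(1/(-1)) = 1/(-1) = -1)
V(I, 15)*w = (1 + 15)*(-1) = 16*(-1) = -16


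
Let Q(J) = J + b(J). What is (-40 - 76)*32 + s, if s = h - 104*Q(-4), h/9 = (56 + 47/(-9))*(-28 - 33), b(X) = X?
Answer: -30757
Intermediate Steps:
h = -27877 (h = 9*((56 + 47/(-9))*(-28 - 33)) = 9*((56 + 47*(-⅑))*(-61)) = 9*((56 - 47/9)*(-61)) = 9*((457/9)*(-61)) = 9*(-27877/9) = -27877)
Q(J) = 2*J (Q(J) = J + J = 2*J)
s = -27045 (s = -27877 - 208*(-4) = -27877 - 104*(-8) = -27877 + 832 = -27045)
(-40 - 76)*32 + s = (-40 - 76)*32 - 27045 = -116*32 - 27045 = -3712 - 27045 = -30757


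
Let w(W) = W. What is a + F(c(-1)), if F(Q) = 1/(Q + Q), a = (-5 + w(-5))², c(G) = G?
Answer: 199/2 ≈ 99.500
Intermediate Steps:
a = 100 (a = (-5 - 5)² = (-10)² = 100)
F(Q) = 1/(2*Q)
a + F(c(-1)) = 100 + (½)/(-1) = 100 + (½)*(-1) = 100 - ½ = 199/2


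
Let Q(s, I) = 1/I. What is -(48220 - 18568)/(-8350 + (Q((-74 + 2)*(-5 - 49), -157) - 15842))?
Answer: 4655364/3798145 ≈ 1.2257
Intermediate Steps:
-(48220 - 18568)/(-8350 + (Q((-74 + 2)*(-5 - 49), -157) - 15842)) = -(48220 - 18568)/(-8350 + (1/(-157) - 15842)) = -29652/(-8350 + (-1/157 - 15842)) = -29652/(-8350 - 2487195/157) = -29652/(-3798145/157) = -29652*(-157)/3798145 = -1*(-4655364/3798145) = 4655364/3798145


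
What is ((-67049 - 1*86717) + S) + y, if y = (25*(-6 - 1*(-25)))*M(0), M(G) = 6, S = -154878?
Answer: -305794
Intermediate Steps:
y = 2850 (y = (25*(-6 - 1*(-25)))*6 = (25*(-6 + 25))*6 = (25*19)*6 = 475*6 = 2850)
((-67049 - 1*86717) + S) + y = ((-67049 - 1*86717) - 154878) + 2850 = ((-67049 - 86717) - 154878) + 2850 = (-153766 - 154878) + 2850 = -308644 + 2850 = -305794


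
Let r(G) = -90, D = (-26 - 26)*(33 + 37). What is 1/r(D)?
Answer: -1/90 ≈ -0.011111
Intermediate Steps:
D = -3640 (D = -52*70 = -3640)
1/r(D) = 1/(-90) = -1/90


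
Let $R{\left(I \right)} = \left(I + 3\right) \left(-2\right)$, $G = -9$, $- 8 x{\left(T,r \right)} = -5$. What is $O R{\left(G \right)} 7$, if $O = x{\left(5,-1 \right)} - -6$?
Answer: $\frac{1113}{2} \approx 556.5$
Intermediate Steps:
$x{\left(T,r \right)} = \frac{5}{8}$ ($x{\left(T,r \right)} = \left(- \frac{1}{8}\right) \left(-5\right) = \frac{5}{8}$)
$R{\left(I \right)} = -6 - 2 I$ ($R{\left(I \right)} = \left(3 + I\right) \left(-2\right) = -6 - 2 I$)
$O = \frac{53}{8}$ ($O = \frac{5}{8} - -6 = \frac{5}{8} + 6 = \frac{53}{8} \approx 6.625$)
$O R{\left(G \right)} 7 = \frac{53 \left(-6 - -18\right) 7}{8} = \frac{53 \left(-6 + 18\right) 7}{8} = \frac{53 \cdot 12 \cdot 7}{8} = \frac{53}{8} \cdot 84 = \frac{1113}{2}$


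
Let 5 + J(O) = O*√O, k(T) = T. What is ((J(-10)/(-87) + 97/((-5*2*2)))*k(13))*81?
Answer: -2926989/580 + 3510*I*√10/29 ≈ -5046.5 + 382.74*I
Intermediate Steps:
J(O) = -5 + O^(3/2) (J(O) = -5 + O*√O = -5 + O^(3/2))
((J(-10)/(-87) + 97/((-5*2*2)))*k(13))*81 = (((-5 + (-10)^(3/2))/(-87) + 97/((-5*2*2)))*13)*81 = (((-5 - 10*I*√10)*(-1/87) + 97/((-10*2)))*13)*81 = (((5/87 + 10*I*√10/87) + 97/(-20))*13)*81 = (((5/87 + 10*I*√10/87) + 97*(-1/20))*13)*81 = (((5/87 + 10*I*√10/87) - 97/20)*13)*81 = ((-8339/1740 + 10*I*√10/87)*13)*81 = (-108407/1740 + 130*I*√10/87)*81 = -2926989/580 + 3510*I*√10/29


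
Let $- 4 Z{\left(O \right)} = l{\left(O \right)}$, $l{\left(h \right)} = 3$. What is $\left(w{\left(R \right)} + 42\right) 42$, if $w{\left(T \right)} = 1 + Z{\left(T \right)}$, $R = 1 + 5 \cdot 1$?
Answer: $\frac{3549}{2} \approx 1774.5$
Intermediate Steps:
$Z{\left(O \right)} = - \frac{3}{4}$ ($Z{\left(O \right)} = \left(- \frac{1}{4}\right) 3 = - \frac{3}{4}$)
$R = 6$ ($R = 1 + 5 = 6$)
$w{\left(T \right)} = \frac{1}{4}$ ($w{\left(T \right)} = 1 - \frac{3}{4} = \frac{1}{4}$)
$\left(w{\left(R \right)} + 42\right) 42 = \left(\frac{1}{4} + 42\right) 42 = \frac{169}{4} \cdot 42 = \frac{3549}{2}$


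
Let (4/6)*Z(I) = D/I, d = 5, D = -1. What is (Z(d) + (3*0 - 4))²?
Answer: 1849/100 ≈ 18.490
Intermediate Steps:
Z(I) = -3/(2*I) (Z(I) = 3*(-1/I)/2 = -3/(2*I))
(Z(d) + (3*0 - 4))² = (-3/2/5 + (3*0 - 4))² = (-3/2*⅕ + (0 - 4))² = (-3/10 - 4)² = (-43/10)² = 1849/100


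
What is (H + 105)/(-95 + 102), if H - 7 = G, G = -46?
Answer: 66/7 ≈ 9.4286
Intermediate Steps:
H = -39 (H = 7 - 46 = -39)
(H + 105)/(-95 + 102) = (-39 + 105)/(-95 + 102) = 66/7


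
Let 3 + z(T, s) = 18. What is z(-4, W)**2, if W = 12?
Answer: 225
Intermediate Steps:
z(T, s) = 15 (z(T, s) = -3 + 18 = 15)
z(-4, W)**2 = 15**2 = 225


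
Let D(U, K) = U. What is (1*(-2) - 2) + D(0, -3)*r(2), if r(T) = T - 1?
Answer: -4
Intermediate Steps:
r(T) = -1 + T
(1*(-2) - 2) + D(0, -3)*r(2) = (1*(-2) - 2) + 0*(-1 + 2) = (-2 - 2) + 0*1 = -4 + 0 = -4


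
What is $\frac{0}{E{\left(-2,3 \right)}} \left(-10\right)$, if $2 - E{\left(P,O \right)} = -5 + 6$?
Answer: $0$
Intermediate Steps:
$E{\left(P,O \right)} = 1$ ($E{\left(P,O \right)} = 2 - \left(-5 + 6\right) = 2 - 1 = 1$)
$\frac{0}{E{\left(-2,3 \right)}} \left(-10\right) = \frac{0}{1} \left(-10\right) = 0 \cdot 1 \left(-10\right) = 0 \left(-10\right) = 0$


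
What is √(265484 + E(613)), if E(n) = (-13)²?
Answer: 3*√29517 ≈ 515.42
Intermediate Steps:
E(n) = 169
√(265484 + E(613)) = √(265484 + 169) = √265653 = 3*√29517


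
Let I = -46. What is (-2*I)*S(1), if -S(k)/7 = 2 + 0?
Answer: -1288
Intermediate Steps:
S(k) = -14 (S(k) = -7*(2 + 0) = -7*2 = -14)
(-2*I)*S(1) = -2*(-46)*(-14) = 92*(-14) = -1288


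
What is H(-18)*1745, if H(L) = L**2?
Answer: 565380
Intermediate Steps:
H(-18)*1745 = (-18)**2*1745 = 324*1745 = 565380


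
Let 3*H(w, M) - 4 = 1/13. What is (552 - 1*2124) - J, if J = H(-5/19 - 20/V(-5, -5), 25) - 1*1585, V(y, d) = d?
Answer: 454/39 ≈ 11.641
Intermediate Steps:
H(w, M) = 53/39 (H(w, M) = 4/3 + (⅓)/13 = 4/3 + (⅓)*(1/13) = 4/3 + 1/39 = 53/39)
J = -61762/39 (J = 53/39 - 1*1585 = 53/39 - 1585 = -61762/39 ≈ -1583.6)
(552 - 1*2124) - J = (552 - 1*2124) - 1*(-61762/39) = (552 - 2124) + 61762/39 = -1572 + 61762/39 = 454/39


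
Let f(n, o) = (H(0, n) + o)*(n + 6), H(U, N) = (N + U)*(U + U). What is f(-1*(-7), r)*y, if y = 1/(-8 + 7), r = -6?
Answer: 78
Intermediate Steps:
H(U, N) = 2*U*(N + U) (H(U, N) = (N + U)*(2*U) = 2*U*(N + U))
y = -1 (y = 1/(-1) = -1)
f(n, o) = o*(6 + n) (f(n, o) = (2*0*(n + 0) + o)*(n + 6) = (2*0*n + o)*(6 + n) = (0 + o)*(6 + n) = o*(6 + n))
f(-1*(-7), r)*y = -6*(6 - 1*(-7))*(-1) = -6*(6 + 7)*(-1) = -6*13*(-1) = -78*(-1) = 78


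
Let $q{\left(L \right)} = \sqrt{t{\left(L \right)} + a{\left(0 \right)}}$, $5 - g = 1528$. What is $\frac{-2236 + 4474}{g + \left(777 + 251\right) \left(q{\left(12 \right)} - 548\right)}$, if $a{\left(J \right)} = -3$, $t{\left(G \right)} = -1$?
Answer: $- \frac{1264172346}{319078954825} - \frac{4601328 i}{319078954825} \approx -0.0039619 - 1.4421 \cdot 10^{-5} i$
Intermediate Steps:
$g = -1523$ ($g = 5 - 1528 = -1523$)
$q{\left(L \right)} = 2 i$ ($q{\left(L \right)} = \sqrt{-1 - 3} = \sqrt{-4} = 2 i$)
$\frac{-2236 + 4474}{g + \left(777 + 251\right) \left(q{\left(12 \right)} - 548\right)} = \frac{-2236 + 4474}{-1523 + \left(777 + 251\right) \left(2 i - 548\right)} = \frac{2238}{-1523 + 1028 \left(-548 + 2 i\right)} = \frac{2238}{-1523 - \left(563344 - 2056 i\right)} = \frac{2238}{-564867 + 2056 i} = 2238 \frac{-564867 - 2056 i}{319078954825} = \frac{2238 \left(-564867 - 2056 i\right)}{319078954825}$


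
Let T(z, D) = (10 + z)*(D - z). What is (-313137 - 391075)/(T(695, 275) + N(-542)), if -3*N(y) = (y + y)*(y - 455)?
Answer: 528159/492262 ≈ 1.0729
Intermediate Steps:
N(y) = -2*y*(-455 + y)/3 (N(y) = -(y + y)*(y - 455)/3 = -2*y*(-455 + y)/3)
(-313137 - 391075)/(T(695, 275) + N(-542)) = (-313137 - 391075)/((-1*695**2 - 10*695 + 10*275 + 275*695) + (2/3)*(-542)*(455 - 1*(-542))) = -704212/((-1*483025 - 6950 + 2750 + 191125) + (2/3)*(-542)*(455 + 542)) = -704212/((-483025 - 6950 + 2750 + 191125) + (2/3)*(-542)*997) = -704212/(-296100 - 1080748/3) = -704212/(-1969048/3) = -704212*(-3/1969048) = 528159/492262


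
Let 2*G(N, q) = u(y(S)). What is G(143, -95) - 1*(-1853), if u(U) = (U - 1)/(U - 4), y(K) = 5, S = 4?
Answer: 1855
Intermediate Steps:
u(U) = (-1 + U)/(-4 + U)
G(N, q) = 2 (G(N, q) = ((-1 + 5)/(-4 + 5))/2 = (4/1)/2 = (1*4)/2 = (1/2)*4 = 2)
G(143, -95) - 1*(-1853) = 2 - 1*(-1853) = 2 + 1853 = 1855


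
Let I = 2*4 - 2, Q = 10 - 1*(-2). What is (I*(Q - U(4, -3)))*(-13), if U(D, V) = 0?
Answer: -936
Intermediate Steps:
Q = 12 (Q = 10 + 2 = 12)
I = 6 (I = 8 - 2 = 6)
(I*(Q - U(4, -3)))*(-13) = (6*(12 - 1*0))*(-13) = (6*(12 + 0))*(-13) = (6*12)*(-13) = 72*(-13) = -936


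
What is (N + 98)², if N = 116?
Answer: 45796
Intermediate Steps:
(N + 98)² = (116 + 98)² = 214² = 45796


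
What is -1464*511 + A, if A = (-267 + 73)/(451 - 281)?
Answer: -63588937/85 ≈ -7.4811e+5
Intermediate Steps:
A = -97/85 (A = -194/170 = -194*1/170 = -97/85 ≈ -1.1412)
-1464*511 + A = -1464*511 - 97/85 = -748104 - 97/85 = -63588937/85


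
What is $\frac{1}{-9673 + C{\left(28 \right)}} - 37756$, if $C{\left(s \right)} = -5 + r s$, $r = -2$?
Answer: $- \frac{367516905}{9734} \approx -37756.0$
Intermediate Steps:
$C{\left(s \right)} = -5 - 2 s$
$\frac{1}{-9673 + C{\left(28 \right)}} - 37756 = \frac{1}{-9673 - 61} - 37756 = \frac{1}{-9734} - 37756 = - \frac{1}{9734} - 37756 = - \frac{367516905}{9734}$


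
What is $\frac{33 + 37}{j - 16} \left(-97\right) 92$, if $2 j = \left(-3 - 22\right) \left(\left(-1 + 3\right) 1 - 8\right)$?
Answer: $- \frac{624680}{59} \approx -10588.0$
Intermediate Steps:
$j = 75$ ($j = \frac{\left(-3 - 22\right) \left(\left(-1 + 3\right) 1 - 8\right)}{2} = \frac{\left(-25\right) \left(2 \cdot 1 - 8\right)}{2} = \frac{\left(-25\right) \left(2 - 8\right)}{2} = \frac{\left(-25\right) \left(-6\right)}{2} = \frac{1}{2} \cdot 150 = 75$)
$\frac{33 + 37}{j - 16} \left(-97\right) 92 = \frac{33 + 37}{75 - 16} \left(-97\right) 92 = \frac{70}{59} \left(-97\right) 92 = \left(- \frac{6790}{59}\right) 92 = - \frac{624680}{59}$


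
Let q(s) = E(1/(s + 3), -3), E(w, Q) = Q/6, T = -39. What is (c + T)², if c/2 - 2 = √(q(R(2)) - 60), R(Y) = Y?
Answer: 983 - 770*I*√2 ≈ 983.0 - 1088.9*I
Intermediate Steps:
E(w, Q) = Q/6 (E(w, Q) = Q*(⅙) = Q/6)
q(s) = -½ (q(s) = (⅙)*(-3) = -½)
c = 4 + 11*I*√2 (c = 4 + 2*√(-½ - 60) = 4 + 2*√(-121/2) = 4 + 2*(11*I*√2/2) = 4 + 11*I*√2 ≈ 4.0 + 15.556*I)
(c + T)² = ((4 + 11*I*√2) - 39)² = (-35 + 11*I*√2)²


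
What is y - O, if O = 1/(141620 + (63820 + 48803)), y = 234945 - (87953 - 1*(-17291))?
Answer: 32975571342/254243 ≈ 1.2970e+5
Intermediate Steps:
y = 129701 (y = 234945 - (87953 + 17291) = 234945 - 1*105244 = 234945 - 105244 = 129701)
O = 1/254243 (O = 1/(141620 + 112623) = 1/254243 ≈ 3.9332e-6)
y - O = 129701 - 1*1/254243 = 129701 - 1/254243 = 32975571342/254243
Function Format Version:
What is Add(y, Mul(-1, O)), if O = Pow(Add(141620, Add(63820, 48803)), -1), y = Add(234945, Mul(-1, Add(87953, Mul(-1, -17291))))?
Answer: Rational(32975571342, 254243) ≈ 1.2970e+5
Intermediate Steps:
y = 129701 (y = Add(234945, Mul(-1, Add(87953, 17291))) = Add(234945, Mul(-1, 105244)) = Add(234945, -105244) = 129701)
O = Rational(1, 254243) (O = Pow(Add(141620, 112623), -1) = Pow(254243, -1) = Rational(1, 254243) ≈ 3.9332e-6)
Add(y, Mul(-1, O)) = Add(129701, Mul(-1, Rational(1, 254243))) = Add(129701, Rational(-1, 254243)) = Rational(32975571342, 254243)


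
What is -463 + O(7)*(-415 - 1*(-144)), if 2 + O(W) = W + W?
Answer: -3715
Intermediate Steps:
O(W) = -2 + 2*W (O(W) = -2 + (W + W) = -2 + 2*W)
-463 + O(7)*(-415 - 1*(-144)) = -463 + (-2 + 2*7)*(-415 - 1*(-144)) = -463 + (-2 + 14)*(-415 + 144) = -463 + 12*(-271) = -463 - 3252 = -3715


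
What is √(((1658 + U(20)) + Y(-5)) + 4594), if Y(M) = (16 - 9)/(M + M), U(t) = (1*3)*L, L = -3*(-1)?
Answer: √626030/10 ≈ 79.122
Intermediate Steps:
L = 3
U(t) = 9 (U(t) = (1*3)*3 = 3*3 = 9)
Y(M) = 7/(2*M) (Y(M) = 7/((2*M)) = 7*(1/(2*M)) = 7/(2*M))
√(((1658 + U(20)) + Y(-5)) + 4594) = √(((1658 + 9) + (7/2)/(-5)) + 4594) = √((1667 + (7/2)*(-⅕)) + 4594) = √((1667 - 7/10) + 4594) = √(16663/10 + 4594) = √(62603/10) = √626030/10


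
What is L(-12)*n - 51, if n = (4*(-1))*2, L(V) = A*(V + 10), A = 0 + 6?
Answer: 45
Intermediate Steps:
A = 6
L(V) = 60 + 6*V (L(V) = 6*(V + 10) = 6*(10 + V) = 60 + 6*V)
n = -8 (n = -4*2 = -8)
L(-12)*n - 51 = (60 + 6*(-12))*(-8) - 51 = (60 - 72)*(-8) - 51 = -12*(-8) - 51 = 96 - 51 = 45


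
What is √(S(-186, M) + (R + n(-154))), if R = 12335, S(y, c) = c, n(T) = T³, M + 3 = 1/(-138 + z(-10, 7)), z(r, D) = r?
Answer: I*√19932267669/74 ≈ 1907.9*I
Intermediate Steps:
M = -445/148 (M = -3 + 1/(-138 - 10) = -3 + 1/(-148) = -3 - 1/148 = -445/148 ≈ -3.0068)
√(S(-186, M) + (R + n(-154))) = √(-445/148 + (12335 + (-154)³)) = √(-445/148 + (12335 - 3652264)) = √(-445/148 - 3639929) = √(-538709937/148) = I*√19932267669/74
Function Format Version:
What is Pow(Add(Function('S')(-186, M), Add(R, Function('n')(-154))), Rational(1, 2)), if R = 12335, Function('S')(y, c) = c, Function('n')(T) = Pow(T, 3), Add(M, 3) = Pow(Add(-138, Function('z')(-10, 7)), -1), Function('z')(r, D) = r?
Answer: Mul(Rational(1, 74), I, Pow(19932267669, Rational(1, 2))) ≈ Mul(1907.9, I)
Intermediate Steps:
M = Rational(-445, 148) (M = Add(-3, Pow(Add(-138, -10), -1)) = Add(-3, Pow(-148, -1)) = Add(-3, Rational(-1, 148)) = Rational(-445, 148) ≈ -3.0068)
Pow(Add(Function('S')(-186, M), Add(R, Function('n')(-154))), Rational(1, 2)) = Pow(Add(Rational(-445, 148), Add(12335, Pow(-154, 3))), Rational(1, 2)) = Pow(Add(Rational(-445, 148), Add(12335, -3652264)), Rational(1, 2)) = Pow(Add(Rational(-445, 148), -3639929), Rational(1, 2)) = Pow(Rational(-538709937, 148), Rational(1, 2)) = Mul(Rational(1, 74), I, Pow(19932267669, Rational(1, 2)))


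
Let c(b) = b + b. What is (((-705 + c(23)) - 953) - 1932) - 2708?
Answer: -6252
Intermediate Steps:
c(b) = 2*b
(((-705 + c(23)) - 953) - 1932) - 2708 = (((-705 + 2*23) - 953) - 1932) - 2708 = (((-705 + 46) - 953) - 1932) - 2708 = ((-659 - 953) - 1932) - 2708 = (-1612 - 1932) - 2708 = -3544 - 2708 = -6252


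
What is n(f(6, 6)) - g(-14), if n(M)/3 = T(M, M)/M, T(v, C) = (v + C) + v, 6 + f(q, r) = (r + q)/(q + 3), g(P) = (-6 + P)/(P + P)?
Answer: 58/7 ≈ 8.2857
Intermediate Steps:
g(P) = (-6 + P)/(2*P) (g(P) = (-6 + P)/((2*P)) = (-6 + P)*(1/(2*P)) = (-6 + P)/(2*P))
f(q, r) = -6 + (q + r)/(3 + q) (f(q, r) = -6 + (r + q)/(q + 3) = -6 + (q + r)/(3 + q))
T(v, C) = C + 2*v (T(v, C) = (C + v) + v = C + 2*v)
n(M) = 9 (n(M) = 3*((M + 2*M)/M) = 3*((3*M)/M) = 3*3 = 9)
n(f(6, 6)) - g(-14) = 9 - (-6 - 14)/(2*(-14)) = 9 - (-1)*(-20)/(2*14) = 9 - 1*5/7 = 9 - 5/7 = 58/7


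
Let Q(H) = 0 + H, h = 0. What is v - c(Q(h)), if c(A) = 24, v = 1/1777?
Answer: -42647/1777 ≈ -23.999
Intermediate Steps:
v = 1/1777 ≈ 0.00056275
Q(H) = H
v - c(Q(h)) = 1/1777 - 1*24 = 1/1777 - 24 = -42647/1777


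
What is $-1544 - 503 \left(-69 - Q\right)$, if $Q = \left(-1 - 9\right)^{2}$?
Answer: $83463$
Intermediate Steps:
$Q = 100$ ($Q = \left(-10\right)^{2} = 100$)
$-1544 - 503 \left(-69 - Q\right) = -1544 - 503 \left(-69 - 100\right) = -1544 - -85007 = -1544 + 85007 = 83463$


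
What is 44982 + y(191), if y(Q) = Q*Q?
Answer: 81463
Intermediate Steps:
y(Q) = Q²
44982 + y(191) = 44982 + 191² = 44982 + 36481 = 81463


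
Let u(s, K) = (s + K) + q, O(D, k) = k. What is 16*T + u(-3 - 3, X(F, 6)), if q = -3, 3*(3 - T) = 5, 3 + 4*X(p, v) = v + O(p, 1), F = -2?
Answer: 40/3 ≈ 13.333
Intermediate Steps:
X(p, v) = -½ + v/4 (X(p, v) = -¾ + (v + 1)/4 = -¾ + (1 + v)/4 = -¾ + (¼ + v/4) = -½ + v/4)
T = 4/3 (T = 3 - ⅓*5 = 3 - 5/3 = 4/3 ≈ 1.3333)
u(s, K) = -3 + K + s (u(s, K) = (s + K) - 3 = (K + s) - 3 = -3 + K + s)
16*T + u(-3 - 3, X(F, 6)) = 16*(4/3) + (-3 + (-½ + (¼)*6) + (-3 - 3)) = 64/3 + (-3 + (-½ + 3/2) - 6) = 64/3 + (-3 + 1 - 6) = 64/3 - 8 = 40/3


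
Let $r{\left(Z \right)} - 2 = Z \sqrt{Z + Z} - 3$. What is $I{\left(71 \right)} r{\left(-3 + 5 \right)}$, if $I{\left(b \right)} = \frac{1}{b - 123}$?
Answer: $- \frac{3}{52} \approx -0.057692$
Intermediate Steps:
$r{\left(Z \right)} = -1 + \sqrt{2} Z^{\frac{3}{2}}$ ($r{\left(Z \right)} = 2 + \left(Z \sqrt{Z + Z} - 3\right) = 2 + \left(Z \sqrt{2 Z} - 3\right) = 2 + \left(Z \sqrt{2} \sqrt{Z} - 3\right) = 2 + \left(\sqrt{2} Z^{\frac{3}{2}} - 3\right) = 2 + \left(-3 + \sqrt{2} Z^{\frac{3}{2}}\right) = -1 + \sqrt{2} Z^{\frac{3}{2}}$)
$I{\left(b \right)} = \frac{1}{-123 + b}$
$I{\left(71 \right)} r{\left(-3 + 5 \right)} = \frac{-1 + \sqrt{2} \left(-3 + 5\right)^{\frac{3}{2}}}{-123 + 71} = \frac{-1 + \sqrt{2} \cdot 2^{\frac{3}{2}}}{-52} = - \frac{-1 + \sqrt{2} \cdot 2 \sqrt{2}}{52} = - \frac{-1 + 4}{52} = \left(- \frac{1}{52}\right) 3 = - \frac{3}{52}$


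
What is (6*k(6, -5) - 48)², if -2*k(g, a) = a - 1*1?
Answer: 900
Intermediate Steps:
k(g, a) = ½ - a/2 (k(g, a) = -(a - 1*1)/2 = -(a - 1)/2 = -(-1 + a)/2 = ½ - a/2)
(6*k(6, -5) - 48)² = (6*(½ - ½*(-5)) - 48)² = (6*(½ + 5/2) - 48)² = (6*3 - 48)² = (18 - 48)² = (-30)² = 900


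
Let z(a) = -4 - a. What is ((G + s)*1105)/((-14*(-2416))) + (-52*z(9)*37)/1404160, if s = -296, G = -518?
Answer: -9860576479/371049280 ≈ -26.575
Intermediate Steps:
((G + s)*1105)/((-14*(-2416))) + (-52*z(9)*37)/1404160 = ((-518 - 296)*1105)/((-14*(-2416))) + (-52*(-4 - 1*9)*37)/1404160 = -814*1105/33824 + (-52*(-4 - 9)*37)*(1/1404160) = -899470*1/33824 + (-52*(-13)*37)*(1/1404160) = -449735/16912 + (676*37)*(1/1404160) = -449735/16912 + 25012*(1/1404160) = -449735/16912 + 6253/351040 = -9860576479/371049280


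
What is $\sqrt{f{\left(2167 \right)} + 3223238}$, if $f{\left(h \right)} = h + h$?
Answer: $2 \sqrt{806893} \approx 1796.5$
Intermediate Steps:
$f{\left(h \right)} = 2 h$
$\sqrt{f{\left(2167 \right)} + 3223238} = \sqrt{2 \cdot 2167 + 3223238} = \sqrt{4334 + 3223238} = \sqrt{3227572} = 2 \sqrt{806893}$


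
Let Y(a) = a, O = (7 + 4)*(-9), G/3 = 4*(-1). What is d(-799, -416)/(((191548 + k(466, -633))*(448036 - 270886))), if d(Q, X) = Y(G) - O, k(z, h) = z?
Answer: 29/11338426700 ≈ 2.5577e-9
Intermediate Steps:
G = -12 (G = 3*(4*(-1)) = 3*(-4) = -12)
O = -99 (O = 11*(-9) = -99)
d(Q, X) = 87 (d(Q, X) = -12 - 1*(-99) = -12 + 99 = 87)
d(-799, -416)/(((191548 + k(466, -633))*(448036 - 270886))) = 87/(((191548 + 466)*(448036 - 270886))) = 87/((192014*177150)) = 87/34015280100 = 87*(1/34015280100) = 29/11338426700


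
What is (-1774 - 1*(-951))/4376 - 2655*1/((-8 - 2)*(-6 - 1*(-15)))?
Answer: 128269/4376 ≈ 29.312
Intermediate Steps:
(-1774 - 1*(-951))/4376 - 2655*1/((-8 - 2)*(-6 - 1*(-15))) = (-1774 + 951)*(1/4376) - 2655*(-1/(10*(-6 + 15))) = -823*1/4376 - 2655/((-10*9)) = -823/4376 - 2655/(-90) = -823/4376 - 2655*(-1/90) = -823/4376 + 59/2 = 128269/4376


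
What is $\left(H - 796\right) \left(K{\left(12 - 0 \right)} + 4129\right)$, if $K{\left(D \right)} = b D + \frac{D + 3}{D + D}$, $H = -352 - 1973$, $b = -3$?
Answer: $- \frac{102209629}{8} \approx -1.2776 \cdot 10^{7}$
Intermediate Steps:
$H = -2325$ ($H = -352 - 1973 = -2325$)
$K{\left(D \right)} = - 3 D + \frac{3 + D}{2 D}$ ($K{\left(D \right)} = - 3 D + \frac{D + 3}{D + D} = - 3 D + \frac{3 + D}{2 D}$)
$\left(H - 796\right) \left(K{\left(12 - 0 \right)} + 4129\right) = \left(-2325 - 796\right) \left(\frac{3 + \left(12 - 0\right) \left(1 - 6 \left(12 - 0\right)\right)}{2 \left(12 - 0\right)} + 4129\right) = - 3121 \left(\frac{3 + \left(12 + 0\right) \left(1 - 6 \left(12 + 0\right)\right)}{2 \left(12 + 0\right)} + 4129\right) = - 3121 \left(\frac{3 + 12 \left(1 - 72\right)}{2 \cdot 12} + 4129\right) = - 3121 \left(\frac{1}{2} \cdot \frac{1}{12} \left(3 + 12 \left(1 - 72\right)\right) + 4129\right) = - 3121 \left(\frac{1}{2} \cdot \frac{1}{12} \left(3 + 12 \left(-71\right)\right) + 4129\right) = - 3121 \left(\frac{1}{2} \cdot \frac{1}{12} \left(3 - 852\right) + 4129\right) = - 3121 \left(\frac{1}{2} \cdot \frac{1}{12} \left(-849\right) + 4129\right) = - 3121 \left(- \frac{283}{8} + 4129\right) = \left(-3121\right) \frac{32749}{8} = - \frac{102209629}{8}$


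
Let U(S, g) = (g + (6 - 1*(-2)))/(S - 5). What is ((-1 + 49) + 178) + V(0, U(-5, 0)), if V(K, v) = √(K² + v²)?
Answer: 1134/5 ≈ 226.80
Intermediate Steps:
U(S, g) = (8 + g)/(-5 + S) (U(S, g) = (g + (6 + 2))/(-5 + S) = (g + 8)/(-5 + S) = (8 + g)/(-5 + S))
((-1 + 49) + 178) + V(0, U(-5, 0)) = ((-1 + 49) + 178) + √(0² + ((8 + 0)/(-5 - 5))²) = (48 + 178) + √(0 + (8/(-10))²) = 226 + √(0 + (-⅒*8)²) = 226 + √(0 + (-⅘)²) = 226 + √(0 + 16/25) = 226 + √(16/25) = 226 + ⅘ = 1134/5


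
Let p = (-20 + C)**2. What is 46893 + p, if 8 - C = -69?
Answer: 50142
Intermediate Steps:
C = 77 (C = 8 - 1*(-69) = 8 + 69 = 77)
p = 3249 (p = (-20 + 77)**2 = 57**2 = 3249)
46893 + p = 46893 + 3249 = 50142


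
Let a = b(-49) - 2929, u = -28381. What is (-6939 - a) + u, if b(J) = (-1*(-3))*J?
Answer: -32244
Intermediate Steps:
b(J) = 3*J
a = -3076 (a = 3*(-49) - 2929 = -147 - 2929 = -3076)
(-6939 - a) + u = (-6939 - 1*(-3076)) - 28381 = (-6939 + 3076) - 28381 = -3863 - 28381 = -32244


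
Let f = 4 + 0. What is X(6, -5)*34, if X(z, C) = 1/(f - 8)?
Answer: -17/2 ≈ -8.5000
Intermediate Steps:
f = 4
X(z, C) = -¼ (X(z, C) = 1/(4 - 8) = 1/(-4) = -¼)
X(6, -5)*34 = -¼*34 = -17/2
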